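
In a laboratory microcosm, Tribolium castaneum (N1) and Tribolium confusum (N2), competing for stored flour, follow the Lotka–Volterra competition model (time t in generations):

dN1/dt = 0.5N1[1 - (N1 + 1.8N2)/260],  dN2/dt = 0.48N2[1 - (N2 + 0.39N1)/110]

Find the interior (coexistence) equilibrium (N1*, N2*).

Setting both brackets to zero gives the nullclines N1 + 1.8N2 = 260 and 0.39N1 + N2 = 110.
Substituting N2 = 110 - 0.39N1 into the first: N1(1 - 1.8·0.39) = 260 - 1.8·110.
So N1* = 62/0.298 = 208, and then N2* = 110 - 0.39·208 = 28.9.

N1* ≈ 208, N2* ≈ 28.9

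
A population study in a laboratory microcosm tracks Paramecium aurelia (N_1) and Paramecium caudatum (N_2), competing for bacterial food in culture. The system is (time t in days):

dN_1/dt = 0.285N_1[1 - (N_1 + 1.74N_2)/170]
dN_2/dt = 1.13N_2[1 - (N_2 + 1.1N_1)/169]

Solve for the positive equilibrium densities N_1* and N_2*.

Setting both brackets to zero gives the nullclines N_1 + 1.74N_2 = 170 and 1.1N_1 + N_2 = 169.
Substituting N_2 = 169 - 1.1N_1 into the first: N_1(1 - 1.74·1.1) = 170 - 1.74·169.
So N_1* = -124/-0.914 = 136, and then N_2* = 169 - 1.1·136 = 19.7.

N_1* ≈ 136, N_2* ≈ 19.7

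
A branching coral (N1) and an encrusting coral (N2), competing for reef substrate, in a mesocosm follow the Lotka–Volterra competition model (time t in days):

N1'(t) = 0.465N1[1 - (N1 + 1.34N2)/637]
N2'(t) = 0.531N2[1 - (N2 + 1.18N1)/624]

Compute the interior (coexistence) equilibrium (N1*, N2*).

N1* ≈ 343, N2* ≈ 220

Setting both brackets to zero gives the nullclines N1 + 1.34N2 = 637 and 1.18N1 + N2 = 624.
Substituting N2 = 624 - 1.18N1 into the first: N1(1 - 1.34·1.18) = 637 - 1.34·624.
So N1* = -199/-0.581 = 343, and then N2* = 624 - 1.18·343 = 220.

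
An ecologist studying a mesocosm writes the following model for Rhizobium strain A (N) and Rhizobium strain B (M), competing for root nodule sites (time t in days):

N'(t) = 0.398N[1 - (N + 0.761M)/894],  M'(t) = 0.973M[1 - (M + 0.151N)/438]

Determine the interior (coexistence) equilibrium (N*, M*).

Setting both brackets to zero gives the nullclines N + 0.761M = 894 and 0.151N + M = 438.
Substituting M = 438 - 0.151N into the first: N(1 - 0.761·0.151) = 894 - 0.761·438.
So N* = 561/0.885 = 633, and then M* = 438 - 0.151·633 = 342.

N* ≈ 633, M* ≈ 342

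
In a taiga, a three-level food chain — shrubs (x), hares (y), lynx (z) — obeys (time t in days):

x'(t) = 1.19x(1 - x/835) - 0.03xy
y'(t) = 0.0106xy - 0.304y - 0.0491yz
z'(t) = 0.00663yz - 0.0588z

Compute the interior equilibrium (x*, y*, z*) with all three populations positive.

From dz/dt = 0: 0.00663y* = 0.0588, so y* = 8.87.
From dx/dt = 0: 1.19(1 - x*/835) = 0.03·8.87, giving x* = 835·(1 - 0.224) = 648.
From dy/dt = 0: 0.0106·648 - 0.304 = 0.0491z*, so z* = 6.57/0.0491 = 134.

x* ≈ 648, y* ≈ 8.87, z* ≈ 134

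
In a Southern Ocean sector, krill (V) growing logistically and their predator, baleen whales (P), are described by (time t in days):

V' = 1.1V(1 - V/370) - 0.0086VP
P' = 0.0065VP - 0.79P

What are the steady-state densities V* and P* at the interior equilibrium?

V* ≈ 122, P* ≈ 85.9

From dP/dt = 0 with P > 0: 0.0065V* = 0.79, so V* = 122.
Substitute into dV/dt = 0: 1.1(1 - 122/370) = 0.0086P*.
The bracket is 0.672, giving P* = 0.739/0.0086 = 85.9.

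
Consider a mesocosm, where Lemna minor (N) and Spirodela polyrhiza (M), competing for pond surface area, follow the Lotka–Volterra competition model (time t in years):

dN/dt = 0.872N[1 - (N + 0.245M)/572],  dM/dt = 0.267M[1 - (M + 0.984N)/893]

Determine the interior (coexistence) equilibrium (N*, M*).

N* ≈ 465, M* ≈ 435

Setting both brackets to zero gives the nullclines N + 0.245M = 572 and 0.984N + M = 893.
Substituting M = 893 - 0.984N into the first: N(1 - 0.245·0.984) = 572 - 0.245·893.
So N* = 353/0.759 = 465, and then M* = 893 - 0.984·465 = 435.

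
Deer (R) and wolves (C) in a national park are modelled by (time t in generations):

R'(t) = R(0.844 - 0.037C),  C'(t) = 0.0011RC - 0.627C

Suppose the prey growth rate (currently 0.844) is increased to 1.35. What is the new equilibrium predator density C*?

C* ≈ 36.5

At the interior fixed point, setting dR/dt = 0 with R > 0 fixes C* = (prey growth rate)/(RC coefficient) — independent of the other coefficients.
With the change, C* = 1.35/0.037 = 36.5; it rises from 22.8.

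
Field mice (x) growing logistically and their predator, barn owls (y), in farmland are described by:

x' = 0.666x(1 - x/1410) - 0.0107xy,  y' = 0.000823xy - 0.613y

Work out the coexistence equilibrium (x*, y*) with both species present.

From dy/dt = 0 with y > 0: 0.000823x* = 0.613, so x* = 745.
Substitute into dx/dt = 0: 0.666(1 - 745/1410) = 0.0107y*.
The bracket is 0.472, giving y* = 0.314/0.0107 = 29.4.

x* ≈ 745, y* ≈ 29.4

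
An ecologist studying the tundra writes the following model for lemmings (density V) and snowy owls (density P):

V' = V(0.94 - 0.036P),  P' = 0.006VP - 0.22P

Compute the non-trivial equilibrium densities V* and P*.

Set dP/dt = 0 with P > 0: 0.006V - 0.22 = 0, so V* = 0.22/0.006 = 36.7.
Set dV/dt = 0 with V > 0: 0.94 - 0.036P = 0, so P* = 0.94/0.036 = 26.1.

V* ≈ 36.7, P* ≈ 26.1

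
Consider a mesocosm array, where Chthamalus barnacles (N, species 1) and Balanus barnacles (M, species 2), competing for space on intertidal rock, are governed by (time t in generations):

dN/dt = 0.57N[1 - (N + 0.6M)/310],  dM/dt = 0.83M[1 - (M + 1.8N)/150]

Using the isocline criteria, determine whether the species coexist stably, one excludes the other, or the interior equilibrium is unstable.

Compare the nullcline intercepts: K1/α12 = 310/0.6 = 517 > K2 = 150; K2/α21 = 150/1.8 = 83.3 < K1 = 310.
Since the inequalities point opposite ways, species 1 can invade but species 2 cannot.

species 1 excludes species 2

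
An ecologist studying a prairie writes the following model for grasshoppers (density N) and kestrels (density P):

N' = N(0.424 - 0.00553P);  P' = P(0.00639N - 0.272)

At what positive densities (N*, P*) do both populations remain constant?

N* ≈ 42.6, P* ≈ 76.7

Set dP/dt = 0 with P > 0: 0.00639N - 0.272 = 0, so N* = 0.272/0.00639 = 42.6.
Set dN/dt = 0 with N > 0: 0.424 - 0.00553P = 0, so P* = 0.424/0.00553 = 76.7.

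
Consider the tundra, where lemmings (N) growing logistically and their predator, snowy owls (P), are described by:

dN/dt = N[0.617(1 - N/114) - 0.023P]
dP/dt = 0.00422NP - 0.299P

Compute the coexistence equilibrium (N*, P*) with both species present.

N* ≈ 70.9, P* ≈ 10.2

From dP/dt = 0 with P > 0: 0.00422N* = 0.299, so N* = 70.9.
Substitute into dN/dt = 0: 0.617(1 - 70.9/114) = 0.023P*.
The bracket is 0.378, giving P* = 0.234/0.023 = 10.2.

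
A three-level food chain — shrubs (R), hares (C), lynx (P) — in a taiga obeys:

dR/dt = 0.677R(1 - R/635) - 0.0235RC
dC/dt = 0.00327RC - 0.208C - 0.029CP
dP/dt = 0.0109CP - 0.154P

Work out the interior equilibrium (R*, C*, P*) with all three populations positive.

From dP/dt = 0: 0.0109C* = 0.154, so C* = 14.1.
From dR/dt = 0: 0.677(1 - R*/635) = 0.0235·14.1, giving R* = 635·(1 - 0.49) = 324.
From dC/dt = 0: 0.00327·324 - 0.208 = 0.029P*, so P* = 0.85/0.029 = 29.3.

R* ≈ 324, C* ≈ 14.1, P* ≈ 29.3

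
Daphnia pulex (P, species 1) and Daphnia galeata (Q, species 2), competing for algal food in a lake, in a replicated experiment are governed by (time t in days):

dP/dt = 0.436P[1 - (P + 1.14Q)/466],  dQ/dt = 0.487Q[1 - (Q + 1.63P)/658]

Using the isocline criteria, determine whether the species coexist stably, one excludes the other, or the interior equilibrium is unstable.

Compare the nullcline intercepts: K1/α12 = 466/1.14 = 409 < K2 = 658; K2/α21 = 658/1.63 = 404 < K1 = 466.
Since both are reversed, neither can invade when rare; the interior point is a saddle.

unstable coexistence (outcome depends on initial conditions)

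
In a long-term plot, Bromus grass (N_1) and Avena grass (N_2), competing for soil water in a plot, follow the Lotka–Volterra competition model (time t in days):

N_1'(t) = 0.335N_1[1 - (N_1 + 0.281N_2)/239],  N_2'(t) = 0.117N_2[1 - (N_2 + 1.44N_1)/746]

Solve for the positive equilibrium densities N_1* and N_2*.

Setting both brackets to zero gives the nullclines N_1 + 0.281N_2 = 239 and 1.44N_1 + N_2 = 746.
Substituting N_2 = 746 - 1.44N_1 into the first: N_1(1 - 0.281·1.44) = 239 - 0.281·746.
So N_1* = 29.4/0.595 = 49.3, and then N_2* = 746 - 1.44·49.3 = 675.

N_1* ≈ 49.3, N_2* ≈ 675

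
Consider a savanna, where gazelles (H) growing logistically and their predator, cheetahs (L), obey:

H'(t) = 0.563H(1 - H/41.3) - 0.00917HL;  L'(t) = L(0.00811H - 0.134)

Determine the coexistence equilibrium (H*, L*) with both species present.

From dL/dt = 0 with L > 0: 0.00811H* = 0.134, so H* = 16.5.
Substitute into dH/dt = 0: 0.563(1 - 16.5/41.3) = 0.00917L*.
The bracket is 0.6, giving L* = 0.338/0.00917 = 36.8.

H* ≈ 16.5, L* ≈ 36.8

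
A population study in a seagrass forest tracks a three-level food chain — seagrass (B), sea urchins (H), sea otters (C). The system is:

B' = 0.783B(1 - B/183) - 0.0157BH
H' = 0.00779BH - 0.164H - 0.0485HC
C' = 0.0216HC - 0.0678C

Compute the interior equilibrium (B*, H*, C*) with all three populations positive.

From dC/dt = 0: 0.0216H* = 0.0678, so H* = 3.14.
From dB/dt = 0: 0.783(1 - B*/183) = 0.0157·3.14, giving B* = 183·(1 - 0.0629) = 171.
From dH/dt = 0: 0.00779·171 - 0.164 = 0.0485C*, so C* = 1.17/0.0485 = 24.2.

B* ≈ 171, H* ≈ 3.14, C* ≈ 24.2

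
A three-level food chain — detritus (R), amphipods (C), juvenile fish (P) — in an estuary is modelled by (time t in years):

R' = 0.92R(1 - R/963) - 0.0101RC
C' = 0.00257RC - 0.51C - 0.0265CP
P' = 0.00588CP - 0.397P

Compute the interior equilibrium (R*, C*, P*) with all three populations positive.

R* ≈ 249, C* ≈ 67.5, P* ≈ 4.92

From dP/dt = 0: 0.00588C* = 0.397, so C* = 67.5.
From dR/dt = 0: 0.92(1 - R*/963) = 0.0101·67.5, giving R* = 963·(1 - 0.741) = 249.
From dC/dt = 0: 0.00257·249 - 0.51 = 0.0265P*, so P* = 0.13/0.0265 = 4.92.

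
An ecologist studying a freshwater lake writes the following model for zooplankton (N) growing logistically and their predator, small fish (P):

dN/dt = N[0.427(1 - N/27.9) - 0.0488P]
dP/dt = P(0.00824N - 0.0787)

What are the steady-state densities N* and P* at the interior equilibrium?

From dP/dt = 0 with P > 0: 0.00824N* = 0.0787, so N* = 9.55.
Substitute into dN/dt = 0: 0.427(1 - 9.55/27.9) = 0.0488P*.
The bracket is 0.658, giving P* = 0.281/0.0488 = 5.75.

N* ≈ 9.55, P* ≈ 5.75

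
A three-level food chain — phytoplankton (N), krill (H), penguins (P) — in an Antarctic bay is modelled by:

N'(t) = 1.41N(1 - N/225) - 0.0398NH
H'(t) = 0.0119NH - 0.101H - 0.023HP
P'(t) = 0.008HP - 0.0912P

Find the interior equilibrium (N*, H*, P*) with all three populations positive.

N* ≈ 153, H* ≈ 11.4, P* ≈ 74.6

From dP/dt = 0: 0.008H* = 0.0912, so H* = 11.4.
From dN/dt = 0: 1.41(1 - N*/225) = 0.0398·11.4, giving N* = 225·(1 - 0.322) = 153.
From dH/dt = 0: 0.0119·153 - 0.101 = 0.023P*, so P* = 1.71/0.023 = 74.6.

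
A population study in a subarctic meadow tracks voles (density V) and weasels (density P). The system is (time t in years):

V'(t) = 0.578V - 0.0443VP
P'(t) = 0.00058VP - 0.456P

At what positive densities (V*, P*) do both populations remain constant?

V* ≈ 786, P* ≈ 13

Set dP/dt = 0 with P > 0: 0.00058V - 0.456 = 0, so V* = 0.456/0.00058 = 786.
Set dV/dt = 0 with V > 0: 0.578 - 0.0443P = 0, so P* = 0.578/0.0443 = 13.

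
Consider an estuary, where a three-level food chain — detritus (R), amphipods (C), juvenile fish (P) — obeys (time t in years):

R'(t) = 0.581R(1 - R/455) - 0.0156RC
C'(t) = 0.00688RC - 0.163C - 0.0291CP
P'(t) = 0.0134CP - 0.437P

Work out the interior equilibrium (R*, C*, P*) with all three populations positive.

From dP/dt = 0: 0.0134C* = 0.437, so C* = 32.6.
From dR/dt = 0: 0.581(1 - R*/455) = 0.0156·32.6, giving R* = 455·(1 - 0.876) = 56.6.
From dC/dt = 0: 0.00688·56.6 - 0.163 = 0.0291P*, so P* = 0.226/0.0291 = 7.78.

R* ≈ 56.6, C* ≈ 32.6, P* ≈ 7.78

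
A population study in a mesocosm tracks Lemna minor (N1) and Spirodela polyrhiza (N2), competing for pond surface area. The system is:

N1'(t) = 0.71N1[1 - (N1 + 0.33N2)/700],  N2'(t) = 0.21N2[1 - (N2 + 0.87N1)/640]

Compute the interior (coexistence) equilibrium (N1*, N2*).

Setting both brackets to zero gives the nullclines N1 + 0.33N2 = 700 and 0.87N1 + N2 = 640.
Substituting N2 = 640 - 0.87N1 into the first: N1(1 - 0.33·0.87) = 700 - 0.33·640.
So N1* = 489/0.713 = 686, and then N2* = 640 - 0.87·686 = 43.5.

N1* ≈ 686, N2* ≈ 43.5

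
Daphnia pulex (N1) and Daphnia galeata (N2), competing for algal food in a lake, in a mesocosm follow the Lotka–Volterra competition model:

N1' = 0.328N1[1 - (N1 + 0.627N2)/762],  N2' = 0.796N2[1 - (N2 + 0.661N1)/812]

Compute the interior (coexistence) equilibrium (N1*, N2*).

Setting both brackets to zero gives the nullclines N1 + 0.627N2 = 762 and 0.661N1 + N2 = 812.
Substituting N2 = 812 - 0.661N1 into the first: N1(1 - 0.627·0.661) = 762 - 0.627·812.
So N1* = 253/0.586 = 432, and then N2* = 812 - 0.661·432 = 527.

N1* ≈ 432, N2* ≈ 527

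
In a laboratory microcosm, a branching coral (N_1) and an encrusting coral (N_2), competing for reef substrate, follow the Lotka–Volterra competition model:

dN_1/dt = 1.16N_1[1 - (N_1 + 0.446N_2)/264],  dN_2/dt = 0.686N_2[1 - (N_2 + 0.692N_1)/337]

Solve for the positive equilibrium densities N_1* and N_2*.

Setting both brackets to zero gives the nullclines N_1 + 0.446N_2 = 264 and 0.692N_1 + N_2 = 337.
Substituting N_2 = 337 - 0.692N_1 into the first: N_1(1 - 0.446·0.692) = 264 - 0.446·337.
So N_1* = 114/0.691 = 164, and then N_2* = 337 - 0.692·164 = 223.

N_1* ≈ 164, N_2* ≈ 223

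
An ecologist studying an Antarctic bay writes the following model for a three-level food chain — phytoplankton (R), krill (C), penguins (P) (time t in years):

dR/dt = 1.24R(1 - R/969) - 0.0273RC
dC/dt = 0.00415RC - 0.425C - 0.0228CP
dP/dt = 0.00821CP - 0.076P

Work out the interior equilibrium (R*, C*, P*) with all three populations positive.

R* ≈ 772, C* ≈ 9.26, P* ≈ 122

From dP/dt = 0: 0.00821C* = 0.076, so C* = 9.26.
From dR/dt = 0: 1.24(1 - R*/969) = 0.0273·9.26, giving R* = 969·(1 - 0.204) = 772.
From dC/dt = 0: 0.00415·772 - 0.425 = 0.0228P*, so P* = 2.78/0.0228 = 122.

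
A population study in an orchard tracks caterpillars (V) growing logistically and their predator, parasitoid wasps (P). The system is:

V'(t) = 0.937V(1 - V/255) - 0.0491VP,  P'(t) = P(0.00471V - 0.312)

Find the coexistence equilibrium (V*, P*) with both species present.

V* ≈ 66.2, P* ≈ 14.1

From dP/dt = 0 with P > 0: 0.00471V* = 0.312, so V* = 66.2.
Substitute into dV/dt = 0: 0.937(1 - 66.2/255) = 0.0491P*.
The bracket is 0.74, giving P* = 0.694/0.0491 = 14.1.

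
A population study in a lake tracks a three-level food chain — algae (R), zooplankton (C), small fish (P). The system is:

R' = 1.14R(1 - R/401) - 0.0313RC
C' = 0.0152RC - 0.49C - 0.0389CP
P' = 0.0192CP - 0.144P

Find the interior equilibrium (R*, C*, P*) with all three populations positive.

From dP/dt = 0: 0.0192C* = 0.144, so C* = 7.5.
From dR/dt = 0: 1.14(1 - R*/401) = 0.0313·7.5, giving R* = 401·(1 - 0.206) = 318.
From dC/dt = 0: 0.0152·318 - 0.49 = 0.0389P*, so P* = 4.35/0.0389 = 112.

R* ≈ 318, C* ≈ 7.5, P* ≈ 112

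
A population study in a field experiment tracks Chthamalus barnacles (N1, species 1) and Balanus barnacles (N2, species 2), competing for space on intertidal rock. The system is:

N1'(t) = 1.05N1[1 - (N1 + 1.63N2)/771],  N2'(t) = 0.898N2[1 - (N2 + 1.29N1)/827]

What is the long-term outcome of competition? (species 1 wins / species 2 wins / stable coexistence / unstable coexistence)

unstable coexistence (outcome depends on initial conditions)

Compare the nullcline intercepts: K1/α12 = 771/1.63 = 473 < K2 = 827; K2/α21 = 827/1.29 = 641 < K1 = 771.
Since both are reversed, neither can invade when rare; the interior point is a saddle.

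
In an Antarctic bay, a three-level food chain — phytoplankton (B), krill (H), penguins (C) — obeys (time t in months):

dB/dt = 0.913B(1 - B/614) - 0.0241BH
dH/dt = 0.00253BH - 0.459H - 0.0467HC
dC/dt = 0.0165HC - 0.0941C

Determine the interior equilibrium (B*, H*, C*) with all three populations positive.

B* ≈ 522, H* ≈ 5.7, C* ≈ 18.4

From dC/dt = 0: 0.0165H* = 0.0941, so H* = 5.7.
From dB/dt = 0: 0.913(1 - B*/614) = 0.0241·5.7, giving B* = 614·(1 - 0.151) = 522.
From dH/dt = 0: 0.00253·522 - 0.459 = 0.0467C*, so C* = 0.861/0.0467 = 18.4.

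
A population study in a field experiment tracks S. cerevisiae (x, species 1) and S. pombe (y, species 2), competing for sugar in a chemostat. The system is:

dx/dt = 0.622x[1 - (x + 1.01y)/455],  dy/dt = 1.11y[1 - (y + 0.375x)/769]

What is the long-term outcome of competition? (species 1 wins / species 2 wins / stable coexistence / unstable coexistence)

species 2 excludes species 1

Compare the nullcline intercepts: K1/α12 = 455/1.01 = 450 < K2 = 769; K2/α21 = 769/0.375 = 2050 > K1 = 455.
Since the inequalities point opposite ways, species 2 can invade but species 1 cannot.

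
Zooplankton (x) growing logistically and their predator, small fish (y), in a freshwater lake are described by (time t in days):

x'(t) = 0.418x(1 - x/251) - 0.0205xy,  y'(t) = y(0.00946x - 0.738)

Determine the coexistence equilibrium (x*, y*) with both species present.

x* ≈ 78, y* ≈ 14.1

From dy/dt = 0 with y > 0: 0.00946x* = 0.738, so x* = 78.
Substitute into dx/dt = 0: 0.418(1 - 78/251) = 0.0205y*.
The bracket is 0.689, giving y* = 0.288/0.0205 = 14.1.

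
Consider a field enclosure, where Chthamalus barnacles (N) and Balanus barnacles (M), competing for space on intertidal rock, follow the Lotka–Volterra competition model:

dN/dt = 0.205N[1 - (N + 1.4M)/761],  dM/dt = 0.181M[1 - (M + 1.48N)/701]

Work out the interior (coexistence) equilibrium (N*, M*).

N* ≈ 206, M* ≈ 397

Setting both brackets to zero gives the nullclines N + 1.4M = 761 and 1.48N + M = 701.
Substituting M = 701 - 1.48N into the first: N(1 - 1.4·1.48) = 761 - 1.4·701.
So N* = -220/-1.07 = 206, and then M* = 701 - 1.48·206 = 397.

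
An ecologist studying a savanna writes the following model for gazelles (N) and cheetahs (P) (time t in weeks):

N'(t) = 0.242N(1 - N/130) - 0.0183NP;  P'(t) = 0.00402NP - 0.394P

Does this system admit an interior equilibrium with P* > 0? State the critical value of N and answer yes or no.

Threshold N = 98; K > 98, so yes, the predator persists.

The predator equation gives dP/dt > 0 only when N > 0.394/0.00402 = 98.
Without the predator, N → K = 130. Since 130 > 98, the predator can invade and persist.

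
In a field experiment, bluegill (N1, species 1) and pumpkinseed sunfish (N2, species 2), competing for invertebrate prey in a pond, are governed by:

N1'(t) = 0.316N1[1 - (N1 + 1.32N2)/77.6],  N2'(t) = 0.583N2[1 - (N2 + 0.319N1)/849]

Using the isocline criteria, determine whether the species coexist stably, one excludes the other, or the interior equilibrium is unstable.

Compare the nullcline intercepts: K1/α12 = 77.6/1.32 = 58.8 < K2 = 849; K2/α21 = 849/0.319 = 2660 > K1 = 77.6.
Since the inequalities point opposite ways, species 2 can invade but species 1 cannot.

species 2 excludes species 1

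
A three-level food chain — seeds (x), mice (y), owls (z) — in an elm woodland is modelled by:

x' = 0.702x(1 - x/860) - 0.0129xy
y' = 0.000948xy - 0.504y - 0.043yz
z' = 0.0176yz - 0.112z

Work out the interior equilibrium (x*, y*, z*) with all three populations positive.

x* ≈ 759, y* ≈ 6.36, z* ≈ 5.02

From dz/dt = 0: 0.0176y* = 0.112, so y* = 6.36.
From dx/dt = 0: 0.702(1 - x*/860) = 0.0129·6.36, giving x* = 860·(1 - 0.117) = 759.
From dy/dt = 0: 0.000948·759 - 0.504 = 0.043z*, so z* = 0.216/0.043 = 5.02.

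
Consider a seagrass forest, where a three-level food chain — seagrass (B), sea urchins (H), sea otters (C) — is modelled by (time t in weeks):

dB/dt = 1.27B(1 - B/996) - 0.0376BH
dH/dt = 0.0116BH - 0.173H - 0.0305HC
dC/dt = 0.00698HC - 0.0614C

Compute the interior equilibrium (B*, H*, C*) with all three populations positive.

B* ≈ 737, H* ≈ 8.8, C* ≈ 274

From dC/dt = 0: 0.00698H* = 0.0614, so H* = 8.8.
From dB/dt = 0: 1.27(1 - B*/996) = 0.0376·8.8, giving B* = 996·(1 - 0.26) = 737.
From dH/dt = 0: 0.0116·737 - 0.173 = 0.0305C*, so C* = 8.37/0.0305 = 274.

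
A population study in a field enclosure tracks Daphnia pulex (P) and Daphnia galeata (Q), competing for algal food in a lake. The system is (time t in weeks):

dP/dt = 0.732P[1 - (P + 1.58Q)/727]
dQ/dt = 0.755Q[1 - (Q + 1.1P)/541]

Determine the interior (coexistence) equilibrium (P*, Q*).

Setting both brackets to zero gives the nullclines P + 1.58Q = 727 and 1.1P + Q = 541.
Substituting Q = 541 - 1.1P into the first: P(1 - 1.58·1.1) = 727 - 1.58·541.
So P* = -128/-0.738 = 173, and then Q* = 541 - 1.1·173 = 351.

P* ≈ 173, Q* ≈ 351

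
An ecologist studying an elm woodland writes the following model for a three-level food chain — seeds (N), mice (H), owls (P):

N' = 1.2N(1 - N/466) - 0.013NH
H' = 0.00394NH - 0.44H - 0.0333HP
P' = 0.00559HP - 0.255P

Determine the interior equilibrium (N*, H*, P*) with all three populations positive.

From dP/dt = 0: 0.00559H* = 0.255, so H* = 45.6.
From dN/dt = 0: 1.2(1 - N*/466) = 0.013·45.6, giving N* = 466·(1 - 0.494) = 236.
From dH/dt = 0: 0.00394·236 - 0.44 = 0.0333P*, so P* = 0.489/0.0333 = 14.7.

N* ≈ 236, H* ≈ 45.6, P* ≈ 14.7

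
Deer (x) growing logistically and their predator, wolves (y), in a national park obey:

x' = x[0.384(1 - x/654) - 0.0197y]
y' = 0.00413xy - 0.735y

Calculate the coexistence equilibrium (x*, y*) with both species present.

x* ≈ 178, y* ≈ 14.2

From dy/dt = 0 with y > 0: 0.00413x* = 0.735, so x* = 178.
Substitute into dx/dt = 0: 0.384(1 - 178/654) = 0.0197y*.
The bracket is 0.728, giving y* = 0.28/0.0197 = 14.2.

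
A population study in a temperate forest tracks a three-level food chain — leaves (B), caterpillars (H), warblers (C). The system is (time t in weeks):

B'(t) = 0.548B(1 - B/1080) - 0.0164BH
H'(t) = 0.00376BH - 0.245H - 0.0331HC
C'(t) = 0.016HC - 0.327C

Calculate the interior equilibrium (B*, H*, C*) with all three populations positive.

From dC/dt = 0: 0.016H* = 0.327, so H* = 20.4.
From dB/dt = 0: 0.548(1 - B*/1080) = 0.0164·20.4, giving B* = 1080·(1 - 0.612) = 419.
From dH/dt = 0: 0.00376·419 - 0.245 = 0.0331C*, so C* = 1.33/0.0331 = 40.2.

B* ≈ 419, H* ≈ 20.4, C* ≈ 40.2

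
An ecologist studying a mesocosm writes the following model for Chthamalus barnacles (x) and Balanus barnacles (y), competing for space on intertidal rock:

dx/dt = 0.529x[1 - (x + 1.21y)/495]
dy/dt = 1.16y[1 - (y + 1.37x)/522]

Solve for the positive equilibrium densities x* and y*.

x* ≈ 208, y* ≈ 237

Setting both brackets to zero gives the nullclines x + 1.21y = 495 and 1.37x + y = 522.
Substituting y = 522 - 1.37x into the first: x(1 - 1.21·1.37) = 495 - 1.21·522.
So x* = -137/-0.658 = 208, and then y* = 522 - 1.37·208 = 237.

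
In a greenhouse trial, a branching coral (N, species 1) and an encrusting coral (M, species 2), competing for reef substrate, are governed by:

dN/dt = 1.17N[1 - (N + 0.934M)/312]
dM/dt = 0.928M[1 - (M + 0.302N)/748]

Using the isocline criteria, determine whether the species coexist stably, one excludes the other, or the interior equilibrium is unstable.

species 2 excludes species 1

Compare the nullcline intercepts: K1/α12 = 312/0.934 = 334 < K2 = 748; K2/α21 = 748/0.302 = 2480 > K1 = 312.
Since the inequalities point opposite ways, species 2 can invade but species 1 cannot.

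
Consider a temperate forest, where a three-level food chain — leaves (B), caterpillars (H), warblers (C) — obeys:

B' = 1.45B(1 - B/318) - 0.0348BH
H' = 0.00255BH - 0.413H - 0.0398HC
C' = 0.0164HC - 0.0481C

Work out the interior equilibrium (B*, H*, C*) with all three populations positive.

B* ≈ 296, H* ≈ 2.93, C* ≈ 8.56

From dC/dt = 0: 0.0164H* = 0.0481, so H* = 2.93.
From dB/dt = 0: 1.45(1 - B*/318) = 0.0348·2.93, giving B* = 318·(1 - 0.0704) = 296.
From dH/dt = 0: 0.00255·296 - 0.413 = 0.0398C*, so C* = 0.341/0.0398 = 8.56.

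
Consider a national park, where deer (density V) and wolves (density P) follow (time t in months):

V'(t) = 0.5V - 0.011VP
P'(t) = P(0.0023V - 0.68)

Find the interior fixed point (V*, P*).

Set dP/dt = 0 with P > 0: 0.0023V - 0.68 = 0, so V* = 0.68/0.0023 = 296.
Set dV/dt = 0 with V > 0: 0.5 - 0.011P = 0, so P* = 0.5/0.011 = 45.5.

V* ≈ 296, P* ≈ 45.5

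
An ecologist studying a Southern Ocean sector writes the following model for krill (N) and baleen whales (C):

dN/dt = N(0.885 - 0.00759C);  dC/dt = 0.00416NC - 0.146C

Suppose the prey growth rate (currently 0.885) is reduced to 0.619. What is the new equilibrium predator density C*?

C* ≈ 81.6

At the interior fixed point, setting dN/dt = 0 with N > 0 fixes C* = (prey growth rate)/(NC coefficient) — independent of the other coefficients.
With the change, C* = 0.619/0.00759 = 81.6; it falls from 117.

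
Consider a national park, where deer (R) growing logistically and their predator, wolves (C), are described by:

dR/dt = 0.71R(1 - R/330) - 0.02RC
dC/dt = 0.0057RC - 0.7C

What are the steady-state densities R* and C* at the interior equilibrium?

R* ≈ 123, C* ≈ 22.3

From dC/dt = 0 with C > 0: 0.0057R* = 0.7, so R* = 123.
Substitute into dR/dt = 0: 0.71(1 - 123/330) = 0.02C*.
The bracket is 0.628, giving C* = 0.446/0.02 = 22.3.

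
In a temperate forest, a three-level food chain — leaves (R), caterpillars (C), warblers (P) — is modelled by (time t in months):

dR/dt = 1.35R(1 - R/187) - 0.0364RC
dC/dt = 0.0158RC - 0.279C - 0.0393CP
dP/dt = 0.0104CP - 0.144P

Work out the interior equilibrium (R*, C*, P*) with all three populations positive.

From dP/dt = 0: 0.0104C* = 0.144, so C* = 13.8.
From dR/dt = 0: 1.35(1 - R*/187) = 0.0364·13.8, giving R* = 187·(1 - 0.373) = 117.
From dC/dt = 0: 0.0158·117 - 0.279 = 0.0393P*, so P* = 1.57/0.0393 = 40.

R* ≈ 117, C* ≈ 13.8, P* ≈ 40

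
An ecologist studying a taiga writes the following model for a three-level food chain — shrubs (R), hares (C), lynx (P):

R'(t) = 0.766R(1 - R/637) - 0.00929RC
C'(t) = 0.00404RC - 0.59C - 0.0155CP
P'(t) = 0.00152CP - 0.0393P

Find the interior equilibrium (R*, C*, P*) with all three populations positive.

From dP/dt = 0: 0.00152C* = 0.0393, so C* = 25.9.
From dR/dt = 0: 0.766(1 - R*/637) = 0.00929·25.9, giving R* = 637·(1 - 0.314) = 437.
From dC/dt = 0: 0.00404·437 - 0.59 = 0.0155P*, so P* = 1.18/0.0155 = 75.9.

R* ≈ 437, C* ≈ 25.9, P* ≈ 75.9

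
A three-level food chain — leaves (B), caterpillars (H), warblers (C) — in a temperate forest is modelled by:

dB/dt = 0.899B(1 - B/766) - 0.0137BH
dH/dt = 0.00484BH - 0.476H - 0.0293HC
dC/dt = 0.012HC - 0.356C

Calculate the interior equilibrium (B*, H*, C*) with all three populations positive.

B* ≈ 420, H* ≈ 29.7, C* ≈ 53.1

From dC/dt = 0: 0.012H* = 0.356, so H* = 29.7.
From dB/dt = 0: 0.899(1 - B*/766) = 0.0137·29.7, giving B* = 766·(1 - 0.452) = 420.
From dH/dt = 0: 0.00484·420 - 0.476 = 0.0293C*, so C* = 1.56/0.0293 = 53.1.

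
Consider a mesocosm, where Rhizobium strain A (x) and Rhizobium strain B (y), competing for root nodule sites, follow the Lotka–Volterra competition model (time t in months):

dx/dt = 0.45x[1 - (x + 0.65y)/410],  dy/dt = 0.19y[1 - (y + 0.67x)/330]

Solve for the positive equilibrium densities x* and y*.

x* ≈ 346, y* ≈ 98

Setting both brackets to zero gives the nullclines x + 0.65y = 410 and 0.67x + y = 330.
Substituting y = 330 - 0.67x into the first: x(1 - 0.65·0.67) = 410 - 0.65·330.
So x* = 196/0.565 = 346, and then y* = 330 - 0.67·346 = 98.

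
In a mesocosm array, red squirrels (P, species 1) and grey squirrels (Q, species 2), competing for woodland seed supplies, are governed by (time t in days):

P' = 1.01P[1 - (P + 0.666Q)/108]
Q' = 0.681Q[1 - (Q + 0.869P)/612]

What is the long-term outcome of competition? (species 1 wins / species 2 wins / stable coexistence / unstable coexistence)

Compare the nullcline intercepts: K1/α12 = 108/0.666 = 162 < K2 = 612; K2/α21 = 612/0.869 = 704 > K1 = 108.
Since the inequalities point opposite ways, species 2 can invade but species 1 cannot.

species 2 excludes species 1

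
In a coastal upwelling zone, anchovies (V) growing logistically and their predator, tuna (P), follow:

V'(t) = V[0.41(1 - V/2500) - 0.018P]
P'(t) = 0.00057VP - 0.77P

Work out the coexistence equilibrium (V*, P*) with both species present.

V* ≈ 1350, P* ≈ 10.5

From dP/dt = 0 with P > 0: 0.00057V* = 0.77, so V* = 1350.
Substitute into dV/dt = 0: 0.41(1 - 1350/2500) = 0.018P*.
The bracket is 0.46, giving P* = 0.188/0.018 = 10.5.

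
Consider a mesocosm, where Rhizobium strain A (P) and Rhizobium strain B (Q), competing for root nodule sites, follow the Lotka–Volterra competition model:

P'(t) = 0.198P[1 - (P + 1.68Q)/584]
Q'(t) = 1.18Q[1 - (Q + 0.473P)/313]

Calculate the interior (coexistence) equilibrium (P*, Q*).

P* ≈ 283, Q* ≈ 179

Setting both brackets to zero gives the nullclines P + 1.68Q = 584 and 0.473P + Q = 313.
Substituting Q = 313 - 0.473P into the first: P(1 - 1.68·0.473) = 584 - 1.68·313.
So P* = 58.2/0.205 = 283, and then Q* = 313 - 0.473·283 = 179.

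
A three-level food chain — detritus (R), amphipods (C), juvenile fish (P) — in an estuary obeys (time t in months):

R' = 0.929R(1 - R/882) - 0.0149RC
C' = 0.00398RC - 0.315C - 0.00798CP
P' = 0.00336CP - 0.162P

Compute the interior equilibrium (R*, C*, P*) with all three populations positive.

R* ≈ 200, C* ≈ 48.2, P* ≈ 60.3

From dP/dt = 0: 0.00336C* = 0.162, so C* = 48.2.
From dR/dt = 0: 0.929(1 - R*/882) = 0.0149·48.2, giving R* = 882·(1 - 0.773) = 200.
From dC/dt = 0: 0.00398·200 - 0.315 = 0.00798P*, so P* = 0.481/0.00798 = 60.3.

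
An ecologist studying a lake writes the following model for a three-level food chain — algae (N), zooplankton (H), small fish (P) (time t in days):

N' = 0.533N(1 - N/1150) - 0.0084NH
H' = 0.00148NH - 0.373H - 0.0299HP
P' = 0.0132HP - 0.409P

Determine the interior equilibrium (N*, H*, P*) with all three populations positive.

N* ≈ 588, H* ≈ 31, P* ≈ 16.7

From dP/dt = 0: 0.0132H* = 0.409, so H* = 31.
From dN/dt = 0: 0.533(1 - N*/1150) = 0.0084·31, giving N* = 1150·(1 - 0.488) = 588.
From dH/dt = 0: 0.00148·588 - 0.373 = 0.0299P*, so P* = 0.498/0.0299 = 16.7.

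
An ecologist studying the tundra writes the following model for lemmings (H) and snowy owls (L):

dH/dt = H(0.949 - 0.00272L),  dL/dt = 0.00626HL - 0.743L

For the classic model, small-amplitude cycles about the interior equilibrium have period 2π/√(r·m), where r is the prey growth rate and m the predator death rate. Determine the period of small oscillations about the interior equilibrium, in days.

T ≈ 7.48 days

Here r = 0.949 and m = 0.743, so r·m = 0.705.
ω = √0.705 = 0.84 per day, hence T = 2π/ω ≈ 7.48 days.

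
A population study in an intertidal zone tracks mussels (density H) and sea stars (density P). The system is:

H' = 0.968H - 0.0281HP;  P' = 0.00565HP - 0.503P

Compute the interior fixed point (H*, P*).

H* ≈ 89, P* ≈ 34.4

Set dP/dt = 0 with P > 0: 0.00565H - 0.503 = 0, so H* = 0.503/0.00565 = 89.
Set dH/dt = 0 with H > 0: 0.968 - 0.0281P = 0, so P* = 0.968/0.0281 = 34.4.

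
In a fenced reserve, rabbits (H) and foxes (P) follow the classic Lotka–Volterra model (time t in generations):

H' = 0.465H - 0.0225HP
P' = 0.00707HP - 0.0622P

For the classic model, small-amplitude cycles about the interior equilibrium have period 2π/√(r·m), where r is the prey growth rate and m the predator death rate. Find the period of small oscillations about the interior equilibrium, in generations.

T ≈ 36.9 generations

Here r = 0.465 and m = 0.0622, so r·m = 0.0289.
ω = √0.0289 = 0.17 per generation, hence T = 2π/ω ≈ 36.9 generations.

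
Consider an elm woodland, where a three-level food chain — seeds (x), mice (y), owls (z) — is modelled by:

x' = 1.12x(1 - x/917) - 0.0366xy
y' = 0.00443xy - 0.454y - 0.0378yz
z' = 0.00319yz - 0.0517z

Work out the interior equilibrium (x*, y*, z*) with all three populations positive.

x* ≈ 431, y* ≈ 16.2, z* ≈ 38.5

From dz/dt = 0: 0.00319y* = 0.0517, so y* = 16.2.
From dx/dt = 0: 1.12(1 - x*/917) = 0.0366·16.2, giving x* = 917·(1 - 0.53) = 431.
From dy/dt = 0: 0.00443·431 - 0.454 = 0.0378z*, so z* = 1.46/0.0378 = 38.5.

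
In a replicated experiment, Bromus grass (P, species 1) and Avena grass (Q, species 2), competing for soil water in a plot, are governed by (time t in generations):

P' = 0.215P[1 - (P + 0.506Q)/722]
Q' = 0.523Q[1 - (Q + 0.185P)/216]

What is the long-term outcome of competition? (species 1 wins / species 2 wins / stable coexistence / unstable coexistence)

stable coexistence

Compare the nullcline intercepts: K1/α12 = 722/0.506 = 1430 > K2 = 216; K2/α21 = 216/0.185 = 1170 > K1 = 722.
Since both inequalities hold, each species can invade when rare, so the interior equilibrium is stable.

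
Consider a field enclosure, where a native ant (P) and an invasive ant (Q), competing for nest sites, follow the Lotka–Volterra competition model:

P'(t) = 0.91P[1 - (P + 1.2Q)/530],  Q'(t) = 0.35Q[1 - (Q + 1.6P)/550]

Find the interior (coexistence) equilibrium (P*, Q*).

Setting both brackets to zero gives the nullclines P + 1.2Q = 530 and 1.6P + Q = 550.
Substituting Q = 550 - 1.6P into the first: P(1 - 1.2·1.6) = 530 - 1.2·550.
So P* = -130/-0.92 = 141, and then Q* = 550 - 1.6·141 = 324.

P* ≈ 141, Q* ≈ 324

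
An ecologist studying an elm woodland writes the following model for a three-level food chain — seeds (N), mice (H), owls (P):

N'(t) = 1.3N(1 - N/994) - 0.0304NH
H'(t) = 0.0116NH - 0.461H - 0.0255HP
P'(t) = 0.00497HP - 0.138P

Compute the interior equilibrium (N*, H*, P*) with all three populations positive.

From dP/dt = 0: 0.00497H* = 0.138, so H* = 27.8.
From dN/dt = 0: 1.3(1 - N*/994) = 0.0304·27.8, giving N* = 994·(1 - 0.649) = 349.
From dH/dt = 0: 0.0116·349 - 0.461 = 0.0255P*, so P* = 3.58/0.0255 = 140.

N* ≈ 349, H* ≈ 27.8, P* ≈ 140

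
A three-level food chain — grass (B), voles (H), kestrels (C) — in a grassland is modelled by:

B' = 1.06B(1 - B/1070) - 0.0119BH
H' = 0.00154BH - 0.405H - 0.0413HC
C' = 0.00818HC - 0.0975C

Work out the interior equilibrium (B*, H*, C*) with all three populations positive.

B* ≈ 927, H* ≈ 11.9, C* ≈ 24.8

From dC/dt = 0: 0.00818H* = 0.0975, so H* = 11.9.
From dB/dt = 0: 1.06(1 - B*/1070) = 0.0119·11.9, giving B* = 1070·(1 - 0.134) = 927.
From dH/dt = 0: 0.00154·927 - 0.405 = 0.0413C*, so C* = 1.02/0.0413 = 24.8.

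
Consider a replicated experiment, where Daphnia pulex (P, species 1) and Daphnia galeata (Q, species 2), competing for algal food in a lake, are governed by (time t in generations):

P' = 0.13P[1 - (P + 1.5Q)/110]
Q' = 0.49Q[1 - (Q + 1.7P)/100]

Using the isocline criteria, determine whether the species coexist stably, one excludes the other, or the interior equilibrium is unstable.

Compare the nullcline intercepts: K1/α12 = 110/1.5 = 73.3 < K2 = 100; K2/α21 = 100/1.7 = 58.8 < K1 = 110.
Since both are reversed, neither can invade when rare; the interior point is a saddle.

unstable coexistence (outcome depends on initial conditions)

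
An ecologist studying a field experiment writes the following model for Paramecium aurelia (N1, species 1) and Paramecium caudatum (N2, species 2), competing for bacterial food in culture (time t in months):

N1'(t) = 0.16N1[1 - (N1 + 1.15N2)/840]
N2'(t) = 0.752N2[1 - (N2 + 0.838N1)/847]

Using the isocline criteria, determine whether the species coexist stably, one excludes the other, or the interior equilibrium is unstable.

Compare the nullcline intercepts: K1/α12 = 840/1.15 = 730 < K2 = 847; K2/α21 = 847/0.838 = 1010 > K1 = 840.
Since the inequalities point opposite ways, species 2 can invade but species 1 cannot.

species 2 excludes species 1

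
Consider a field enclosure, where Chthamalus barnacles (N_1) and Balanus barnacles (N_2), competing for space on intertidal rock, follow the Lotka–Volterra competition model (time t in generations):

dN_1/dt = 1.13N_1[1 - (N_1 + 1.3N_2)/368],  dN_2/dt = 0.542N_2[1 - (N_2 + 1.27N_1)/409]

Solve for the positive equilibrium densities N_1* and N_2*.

N_1* ≈ 251, N_2* ≈ 89.6

Setting both brackets to zero gives the nullclines N_1 + 1.3N_2 = 368 and 1.27N_1 + N_2 = 409.
Substituting N_2 = 409 - 1.27N_1 into the first: N_1(1 - 1.3·1.27) = 368 - 1.3·409.
So N_1* = -164/-0.651 = 251, and then N_2* = 409 - 1.27·251 = 89.6.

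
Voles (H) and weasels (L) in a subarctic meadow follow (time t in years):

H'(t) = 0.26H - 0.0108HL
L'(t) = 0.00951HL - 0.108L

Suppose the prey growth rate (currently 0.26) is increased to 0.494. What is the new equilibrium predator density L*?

L* ≈ 45.7

At the interior fixed point, setting dH/dt = 0 with H > 0 fixes L* = (prey growth rate)/(HL coefficient) — independent of the other coefficients.
With the change, L* = 0.494/0.0108 = 45.7; it rises from 24.1.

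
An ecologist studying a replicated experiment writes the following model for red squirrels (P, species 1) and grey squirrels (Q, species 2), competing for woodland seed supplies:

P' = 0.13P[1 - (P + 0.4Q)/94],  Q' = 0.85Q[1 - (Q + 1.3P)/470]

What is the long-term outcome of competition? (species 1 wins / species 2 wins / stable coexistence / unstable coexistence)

species 2 excludes species 1

Compare the nullcline intercepts: K1/α12 = 94/0.4 = 235 < K2 = 470; K2/α21 = 470/1.3 = 362 > K1 = 94.
Since the inequalities point opposite ways, species 2 can invade but species 1 cannot.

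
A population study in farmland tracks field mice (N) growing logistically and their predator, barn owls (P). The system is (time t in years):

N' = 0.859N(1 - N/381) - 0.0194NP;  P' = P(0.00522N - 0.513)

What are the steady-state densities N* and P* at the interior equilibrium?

From dP/dt = 0 with P > 0: 0.00522N* = 0.513, so N* = 98.3.
Substitute into dN/dt = 0: 0.859(1 - 98.3/381) = 0.0194P*.
The bracket is 0.742, giving P* = 0.637/0.0194 = 32.9.

N* ≈ 98.3, P* ≈ 32.9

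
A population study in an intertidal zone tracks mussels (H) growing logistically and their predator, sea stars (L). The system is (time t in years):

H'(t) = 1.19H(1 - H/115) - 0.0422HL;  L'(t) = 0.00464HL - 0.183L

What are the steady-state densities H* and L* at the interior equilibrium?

From dL/dt = 0 with L > 0: 0.00464H* = 0.183, so H* = 39.4.
Substitute into dH/dt = 0: 1.19(1 - 39.4/115) = 0.0422L*.
The bracket is 0.657, giving L* = 0.782/0.0422 = 18.5.

H* ≈ 39.4, L* ≈ 18.5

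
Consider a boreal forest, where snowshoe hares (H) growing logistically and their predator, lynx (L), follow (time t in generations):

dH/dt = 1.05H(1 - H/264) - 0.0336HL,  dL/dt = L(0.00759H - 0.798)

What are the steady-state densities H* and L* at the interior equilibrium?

From dL/dt = 0 with L > 0: 0.00759H* = 0.798, so H* = 105.
Substitute into dH/dt = 0: 1.05(1 - 105/264) = 0.0336L*.
The bracket is 0.602, giving L* = 0.632/0.0336 = 18.8.

H* ≈ 105, L* ≈ 18.8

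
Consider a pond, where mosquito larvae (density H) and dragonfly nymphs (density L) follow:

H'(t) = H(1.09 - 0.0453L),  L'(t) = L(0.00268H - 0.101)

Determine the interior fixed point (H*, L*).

H* ≈ 37.7, L* ≈ 24.1

Set dL/dt = 0 with L > 0: 0.00268H - 0.101 = 0, so H* = 0.101/0.00268 = 37.7.
Set dH/dt = 0 with H > 0: 1.09 - 0.0453L = 0, so L* = 1.09/0.0453 = 24.1.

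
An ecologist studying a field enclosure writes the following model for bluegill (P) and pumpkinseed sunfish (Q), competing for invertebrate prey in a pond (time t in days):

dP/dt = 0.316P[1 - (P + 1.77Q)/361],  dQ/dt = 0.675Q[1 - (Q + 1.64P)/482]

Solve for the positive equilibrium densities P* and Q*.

Setting both brackets to zero gives the nullclines P + 1.77Q = 361 and 1.64P + Q = 482.
Substituting Q = 482 - 1.64P into the first: P(1 - 1.77·1.64) = 361 - 1.77·482.
So P* = -492/-1.9 = 259, and then Q* = 482 - 1.64·259 = 57.8.

P* ≈ 259, Q* ≈ 57.8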